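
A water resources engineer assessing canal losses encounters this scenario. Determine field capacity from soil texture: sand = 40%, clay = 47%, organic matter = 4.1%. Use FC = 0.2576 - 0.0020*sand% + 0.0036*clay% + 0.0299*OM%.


FC = 0.2576 - 0.0020*40 + 0.0036*47 + 0.0299*4.1
   = 0.2576 - 0.0800 + 0.1692 + 0.1226
   = 0.4694


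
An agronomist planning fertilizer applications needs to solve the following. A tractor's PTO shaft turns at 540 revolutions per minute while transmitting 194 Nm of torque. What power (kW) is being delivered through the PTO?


P = 2*pi*n*T / 60000
  = 2*pi * 540 * 194 / 60000
  = 658226.49 / 60000
  = 10.97 kW


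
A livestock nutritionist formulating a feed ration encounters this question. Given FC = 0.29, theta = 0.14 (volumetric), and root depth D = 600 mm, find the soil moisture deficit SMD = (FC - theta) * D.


SMD = (FC - theta) * D
    = (0.29 - 0.14) * 600
    = 0.150 * 600
    = 90 mm


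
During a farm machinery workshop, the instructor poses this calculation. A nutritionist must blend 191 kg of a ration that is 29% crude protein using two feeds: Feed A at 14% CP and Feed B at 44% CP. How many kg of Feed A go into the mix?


parts_A = CP_b - target = 44 - 29 = 15
parts_B = target - CP_a = 29 - 14 = 15
total_parts = 15 + 15 = 30
Feed A = 191 * 15 / 30 = 95.50 kg
Feed B = 191 * 15 / 30 = 95.50 kg


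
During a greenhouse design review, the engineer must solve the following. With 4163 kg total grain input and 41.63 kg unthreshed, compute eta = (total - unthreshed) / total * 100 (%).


eta = (total - unthreshed) / total * 100
    = (4163 - 41.63) / 4163 * 100
    = 4121.37 / 4163 * 100
    = 99%


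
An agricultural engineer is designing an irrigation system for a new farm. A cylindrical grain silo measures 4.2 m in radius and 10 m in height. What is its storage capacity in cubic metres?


V = pi * r^2 * h
  = pi * 4.2^2 * 10
  = pi * 17.64 * 10
  = 554.18 m^3


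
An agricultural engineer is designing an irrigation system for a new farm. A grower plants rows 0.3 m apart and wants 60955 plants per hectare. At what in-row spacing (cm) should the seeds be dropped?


spacing = 10000 / (row_sp * density)
        = 10000 / (0.3 * 60955)
        = 10000 / 18286.50
        = 0.54685 m = 54.69 cm


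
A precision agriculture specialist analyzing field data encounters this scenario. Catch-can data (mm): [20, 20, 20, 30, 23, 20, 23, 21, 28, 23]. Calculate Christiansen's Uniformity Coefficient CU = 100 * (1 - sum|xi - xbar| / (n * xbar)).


xbar = 228 / 10 = 22.800
sum|xi - xbar| = 26
CU = 100 * (1 - 26 / (10 * 22.800))
   = 100 * (1 - 0.1140)
   = 88.60%


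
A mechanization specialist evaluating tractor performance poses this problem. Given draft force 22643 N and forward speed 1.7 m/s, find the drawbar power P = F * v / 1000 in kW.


P = F * v / 1000
  = 22643 * 1.7 / 1000
  = 38493.10 / 1000
  = 38.49 kW


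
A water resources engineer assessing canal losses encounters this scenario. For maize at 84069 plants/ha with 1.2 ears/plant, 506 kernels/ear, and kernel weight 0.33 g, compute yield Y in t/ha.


Y = density * ears * kernels * kw
  = 84069 * 1.2 * 506 * 0.33 g/ha
  = 16845409.94 g/ha
  = 16845.41 kg/ha = 16.85 t/ha


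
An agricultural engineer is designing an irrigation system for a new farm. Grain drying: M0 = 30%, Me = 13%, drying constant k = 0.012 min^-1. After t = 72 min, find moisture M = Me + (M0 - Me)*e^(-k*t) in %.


M = Me + (M0 - Me) * e^(-k*t)
  = 13 + (30 - 13) * e^(-0.012*72)
  = 13 + 17 * e^(-0.864)
  = 13 + 17 * 0.42147
  = 13 + 7.1650
  = 20.17%


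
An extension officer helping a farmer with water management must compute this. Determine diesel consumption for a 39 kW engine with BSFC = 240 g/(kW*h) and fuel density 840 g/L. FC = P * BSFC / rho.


FC = P * BSFC / rho_fuel
   = 39 * 240 / 840
   = 9360 / 840
   = 11.14 L/h


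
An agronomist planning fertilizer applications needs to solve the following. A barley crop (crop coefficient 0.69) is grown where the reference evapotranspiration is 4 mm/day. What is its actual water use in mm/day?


ETc = Kc * ET0
    = 0.69 * 4
    = 2.76 mm/day


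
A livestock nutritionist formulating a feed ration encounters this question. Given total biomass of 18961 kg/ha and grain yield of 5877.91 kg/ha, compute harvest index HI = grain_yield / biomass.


HI = grain_yield / biomass
   = 5877.91 / 18961
   = 0.31


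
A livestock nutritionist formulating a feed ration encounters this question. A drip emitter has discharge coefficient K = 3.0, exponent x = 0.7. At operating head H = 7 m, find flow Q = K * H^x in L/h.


Q = K * H^x
  = 3.0 * 7^0.7
  = 3.0 * 3.9045
  = 11.71 L/h


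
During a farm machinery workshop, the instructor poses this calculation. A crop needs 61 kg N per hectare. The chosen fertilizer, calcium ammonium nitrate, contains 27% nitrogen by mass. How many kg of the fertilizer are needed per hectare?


Rate = N_required / (N_content / 100)
     = 61 / (27 / 100)
     = 61 / 0.27
     = 225.93 kg/ha


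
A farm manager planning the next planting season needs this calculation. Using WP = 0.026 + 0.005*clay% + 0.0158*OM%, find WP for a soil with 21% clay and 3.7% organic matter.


WP = 0.026 + 0.005*21 + 0.0158*3.7
   = 0.026 + 0.1050 + 0.0585
   = 0.1895


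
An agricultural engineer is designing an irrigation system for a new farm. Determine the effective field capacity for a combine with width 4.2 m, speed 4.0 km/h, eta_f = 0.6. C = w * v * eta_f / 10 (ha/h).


C = w * v * eta_f / 10
  = 4.2 * 4.0 * 0.6 / 10
  = 10.08 / 10
  = 1.01 ha/h


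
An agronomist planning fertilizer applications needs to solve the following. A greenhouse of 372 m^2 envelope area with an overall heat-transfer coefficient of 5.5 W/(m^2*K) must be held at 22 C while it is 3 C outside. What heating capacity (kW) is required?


dT = 22 - (3) = 19 K
Q = U * A * dT
  = 5.5 * 372 * 19
  = 38874 W = 38.87 kW


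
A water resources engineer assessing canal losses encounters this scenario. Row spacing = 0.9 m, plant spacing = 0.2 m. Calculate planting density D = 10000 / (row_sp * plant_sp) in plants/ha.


D = 10000 / (row_sp * plant_sp)
  = 10000 / (0.9 * 0.2)
  = 10000 / 0.1800
  = 55555.56 plants/ha


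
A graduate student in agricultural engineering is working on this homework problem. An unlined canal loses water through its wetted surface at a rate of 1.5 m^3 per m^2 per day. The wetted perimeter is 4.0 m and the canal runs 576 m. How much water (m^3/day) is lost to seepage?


S = C * P * L
  = 1.5 * 4.0 * 576
  = 3456 m^3/day


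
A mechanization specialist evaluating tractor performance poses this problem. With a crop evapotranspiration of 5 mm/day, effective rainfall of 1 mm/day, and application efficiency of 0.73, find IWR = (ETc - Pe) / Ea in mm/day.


IWR = (ETc - Pe) / Ea
    = (5 - 1) / 0.73
    = 4 / 0.73
    = 5.48 mm/day


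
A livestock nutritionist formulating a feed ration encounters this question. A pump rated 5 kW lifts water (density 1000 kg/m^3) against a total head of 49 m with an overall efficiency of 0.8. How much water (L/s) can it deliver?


Q = (P * 1000 * eta) / (rho * g * H)
  = (5 * 1000 * 0.8) / (1000 * 9.81 * 49)
  = 4000 / 480690
  = 0.00832 m^3/s = 8.32 L/s


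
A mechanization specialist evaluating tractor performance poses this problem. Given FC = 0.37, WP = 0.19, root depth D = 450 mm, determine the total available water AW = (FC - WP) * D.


AW = (FC - WP) * D
   = (0.37 - 0.19) * 450
   = 0.18 * 450
   = 81 mm


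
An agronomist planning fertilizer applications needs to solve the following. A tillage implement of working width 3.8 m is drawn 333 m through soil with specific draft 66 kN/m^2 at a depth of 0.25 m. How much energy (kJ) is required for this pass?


E = k * d * w * L
  = 66 * 0.25 * 3.8 * 333
  = 20879.10 kJ


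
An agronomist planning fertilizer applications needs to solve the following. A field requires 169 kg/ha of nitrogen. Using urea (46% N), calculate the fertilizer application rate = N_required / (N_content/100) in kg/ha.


Rate = N_required / (N_content / 100)
     = 169 / (46 / 100)
     = 169 / 0.46
     = 367.39 kg/ha


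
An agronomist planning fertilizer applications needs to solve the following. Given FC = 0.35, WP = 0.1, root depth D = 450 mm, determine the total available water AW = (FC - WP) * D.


AW = (FC - WP) * D
   = (0.35 - 0.1) * 450
   = 0.25 * 450
   = 112.50 mm


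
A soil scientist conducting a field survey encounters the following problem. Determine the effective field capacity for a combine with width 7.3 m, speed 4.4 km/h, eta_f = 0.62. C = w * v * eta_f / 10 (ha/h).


C = w * v * eta_f / 10
  = 7.3 * 4.4 * 0.62 / 10
  = 19.91 / 10
  = 1.99 ha/h


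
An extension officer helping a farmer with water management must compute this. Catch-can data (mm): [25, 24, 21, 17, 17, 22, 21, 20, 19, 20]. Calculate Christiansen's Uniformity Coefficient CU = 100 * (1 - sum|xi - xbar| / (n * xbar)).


xbar = 206 / 10 = 20.600
sum|xi - xbar| = 20
CU = 100 * (1 - 20 / (10 * 20.600))
   = 100 * (1 - 0.0971)
   = 90.29%


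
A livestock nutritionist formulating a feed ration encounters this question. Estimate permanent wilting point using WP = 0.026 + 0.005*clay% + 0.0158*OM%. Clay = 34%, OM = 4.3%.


WP = 0.026 + 0.005*34 + 0.0158*4.3
   = 0.026 + 0.1700 + 0.0679
   = 0.2639


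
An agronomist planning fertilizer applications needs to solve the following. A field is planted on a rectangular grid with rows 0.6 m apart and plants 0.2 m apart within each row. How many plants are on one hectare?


D = 10000 / (row_sp * plant_sp)
  = 10000 / (0.6 * 0.2)
  = 10000 / 0.1200
  = 83333.33 plants/ha


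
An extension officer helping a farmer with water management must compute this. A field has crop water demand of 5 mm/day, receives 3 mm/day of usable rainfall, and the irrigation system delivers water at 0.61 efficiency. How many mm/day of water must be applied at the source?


IWR = (ETc - Pe) / Ea
    = (5 - 3) / 0.61
    = 2 / 0.61
    = 3.28 mm/day


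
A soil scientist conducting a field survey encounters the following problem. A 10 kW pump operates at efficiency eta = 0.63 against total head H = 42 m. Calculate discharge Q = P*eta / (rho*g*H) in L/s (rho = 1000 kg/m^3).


Q = (P * 1000 * eta) / (rho * g * H)
  = (10 * 1000 * 0.63) / (1000 * 9.81 * 42)
  = 6300 / 412020
  = 0.01529 m^3/s = 15.29 L/s


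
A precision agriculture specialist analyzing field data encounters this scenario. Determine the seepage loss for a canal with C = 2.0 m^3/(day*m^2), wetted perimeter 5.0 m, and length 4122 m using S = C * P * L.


S = C * P * L
  = 2.0 * 5.0 * 4122
  = 41220 m^3/day


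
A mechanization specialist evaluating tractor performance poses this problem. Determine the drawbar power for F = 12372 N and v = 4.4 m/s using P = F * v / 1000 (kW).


P = F * v / 1000
  = 12372 * 4.4 / 1000
  = 54436.80 / 1000
  = 54.44 kW


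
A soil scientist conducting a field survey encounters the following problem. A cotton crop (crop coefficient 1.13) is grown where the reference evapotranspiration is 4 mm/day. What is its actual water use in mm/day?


ETc = Kc * ET0
    = 1.13 * 4
    = 4.52 mm/day


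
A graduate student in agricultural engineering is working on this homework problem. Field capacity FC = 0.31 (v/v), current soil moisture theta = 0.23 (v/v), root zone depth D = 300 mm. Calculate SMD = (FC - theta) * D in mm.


SMD = (FC - theta) * D
    = (0.31 - 0.23) * 300
    = 0.080 * 300
    = 24 mm


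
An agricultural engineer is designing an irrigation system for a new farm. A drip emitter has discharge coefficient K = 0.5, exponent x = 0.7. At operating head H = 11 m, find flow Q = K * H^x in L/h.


Q = K * H^x
  = 0.5 * 11^0.7
  = 0.5 * 5.3577
  = 2.68 L/h


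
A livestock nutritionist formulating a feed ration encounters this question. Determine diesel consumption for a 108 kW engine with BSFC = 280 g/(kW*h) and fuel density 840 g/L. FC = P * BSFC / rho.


FC = P * BSFC / rho_fuel
   = 108 * 280 / 840
   = 30240 / 840
   = 36 L/h


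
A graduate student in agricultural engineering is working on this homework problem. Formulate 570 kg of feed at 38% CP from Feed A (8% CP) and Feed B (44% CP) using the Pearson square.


parts_A = CP_b - target = 44 - 38 = 6
parts_B = target - CP_a = 38 - 8 = 30
total_parts = 6 + 30 = 36
Feed A = 570 * 6 / 36 = 95 kg
Feed B = 570 * 30 / 36 = 475 kg

95 kg


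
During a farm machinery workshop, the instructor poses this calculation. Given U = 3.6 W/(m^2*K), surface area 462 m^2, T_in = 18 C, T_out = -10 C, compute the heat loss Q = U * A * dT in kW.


dT = 18 - (-10) = 28 K
Q = U * A * dT
  = 3.6 * 462 * 28
  = 46569.60 W = 46.57 kW


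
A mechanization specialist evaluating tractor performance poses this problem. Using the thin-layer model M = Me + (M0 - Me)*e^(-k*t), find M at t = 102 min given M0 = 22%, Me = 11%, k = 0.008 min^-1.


M = Me + (M0 - Me) * e^(-k*t)
  = 11 + (22 - 11) * e^(-0.008*102)
  = 11 + 11 * e^(-0.816)
  = 11 + 11 * 0.44220
  = 11 + 4.8642
  = 15.86%


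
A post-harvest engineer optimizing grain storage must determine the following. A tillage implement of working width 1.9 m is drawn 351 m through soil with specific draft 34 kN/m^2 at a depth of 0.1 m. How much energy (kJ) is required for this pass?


E = k * d * w * L
  = 34 * 0.1 * 1.9 * 351
  = 2267.46 kJ


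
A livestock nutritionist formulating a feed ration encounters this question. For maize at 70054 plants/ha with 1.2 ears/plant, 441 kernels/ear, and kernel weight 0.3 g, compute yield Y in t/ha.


Y = density * ears * kernels * kw
  = 70054 * 1.2 * 441 * 0.3 g/ha
  = 11121773.04 g/ha
  = 11121.77 kg/ha = 11.12 t/ha


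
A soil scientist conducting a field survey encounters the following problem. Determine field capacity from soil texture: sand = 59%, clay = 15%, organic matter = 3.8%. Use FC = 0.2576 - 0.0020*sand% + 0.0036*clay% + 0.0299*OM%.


FC = 0.2576 - 0.0020*59 + 0.0036*15 + 0.0299*3.8
   = 0.2576 - 0.1180 + 0.0540 + 0.1136
   = 0.3072


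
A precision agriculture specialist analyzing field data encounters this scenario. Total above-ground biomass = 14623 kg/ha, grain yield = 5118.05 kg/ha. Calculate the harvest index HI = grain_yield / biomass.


HI = grain_yield / biomass
   = 5118.05 / 14623
   = 0.35


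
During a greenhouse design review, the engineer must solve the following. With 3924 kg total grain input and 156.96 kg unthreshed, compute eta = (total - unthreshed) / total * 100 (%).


eta = (total - unthreshed) / total * 100
    = (3924 - 156.96) / 3924 * 100
    = 3767.04 / 3924 * 100
    = 96%


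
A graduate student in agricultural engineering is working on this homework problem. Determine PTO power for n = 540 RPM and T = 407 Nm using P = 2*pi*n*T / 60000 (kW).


P = 2*pi*n*T / 60000
  = 2*pi * 540 * 407 / 60000
  = 1380918.47 / 60000
  = 23.02 kW


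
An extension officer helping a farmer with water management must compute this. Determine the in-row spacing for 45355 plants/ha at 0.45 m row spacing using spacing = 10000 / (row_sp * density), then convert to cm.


spacing = 10000 / (row_sp * density)
        = 10000 / (0.45 * 45355)
        = 10000 / 20409.75
        = 0.48996 m = 49.00 cm


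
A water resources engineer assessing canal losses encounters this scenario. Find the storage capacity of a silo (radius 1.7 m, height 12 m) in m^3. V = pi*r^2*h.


V = pi * r^2 * h
  = pi * 1.7^2 * 12
  = pi * 2.89 * 12
  = 108.95 m^3


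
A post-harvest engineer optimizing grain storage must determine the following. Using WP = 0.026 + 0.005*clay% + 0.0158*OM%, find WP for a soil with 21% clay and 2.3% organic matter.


WP = 0.026 + 0.005*21 + 0.0158*2.3
   = 0.026 + 0.1050 + 0.0363
   = 0.1673


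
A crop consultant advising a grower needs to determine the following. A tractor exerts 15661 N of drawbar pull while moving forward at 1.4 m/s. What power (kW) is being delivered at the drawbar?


P = F * v / 1000
  = 15661 * 1.4 / 1000
  = 21925.40 / 1000
  = 21.93 kW


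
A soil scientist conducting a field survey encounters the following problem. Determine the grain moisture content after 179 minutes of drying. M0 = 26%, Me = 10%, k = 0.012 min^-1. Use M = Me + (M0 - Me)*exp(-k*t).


M = Me + (M0 - Me) * e^(-k*t)
  = 10 + (26 - 10) * e^(-0.012*179)
  = 10 + 16 * e^(-2.148)
  = 10 + 16 * 0.11672
  = 10 + 1.8675
  = 11.87%


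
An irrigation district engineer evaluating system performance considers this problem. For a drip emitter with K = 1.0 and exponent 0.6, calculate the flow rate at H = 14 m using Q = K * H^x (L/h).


Q = K * H^x
  = 1.0 * 14^0.6
  = 1.0 * 4.8717
  = 4.87 L/h


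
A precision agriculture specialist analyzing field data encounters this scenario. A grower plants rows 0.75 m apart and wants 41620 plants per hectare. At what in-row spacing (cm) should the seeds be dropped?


spacing = 10000 / (row_sp * density)
        = 10000 / (0.75 * 41620)
        = 10000 / 31215
        = 0.32036 m = 32.04 cm


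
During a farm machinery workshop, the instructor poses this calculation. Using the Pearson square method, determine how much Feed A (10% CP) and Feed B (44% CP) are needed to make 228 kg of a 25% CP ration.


parts_A = CP_b - target = 44 - 25 = 19
parts_B = target - CP_a = 25 - 10 = 15
total_parts = 19 + 15 = 34
Feed A = 228 * 19 / 34 = 127.41 kg
Feed B = 228 * 15 / 34 = 100.59 kg

127.41 kg


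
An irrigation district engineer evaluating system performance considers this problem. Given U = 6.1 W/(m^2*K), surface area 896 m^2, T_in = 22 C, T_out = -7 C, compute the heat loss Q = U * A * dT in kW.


dT = 22 - (-7) = 29 K
Q = U * A * dT
  = 6.1 * 896 * 29
  = 158502.40 W = 158.50 kW


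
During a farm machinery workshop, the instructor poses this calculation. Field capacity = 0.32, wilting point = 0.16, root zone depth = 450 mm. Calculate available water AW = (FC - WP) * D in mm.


AW = (FC - WP) * D
   = (0.32 - 0.16) * 450
   = 0.16 * 450
   = 72 mm


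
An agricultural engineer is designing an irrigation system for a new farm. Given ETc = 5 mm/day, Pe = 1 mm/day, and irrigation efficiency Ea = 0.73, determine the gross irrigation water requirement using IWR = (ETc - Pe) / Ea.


IWR = (ETc - Pe) / Ea
    = (5 - 1) / 0.73
    = 4 / 0.73
    = 5.48 mm/day


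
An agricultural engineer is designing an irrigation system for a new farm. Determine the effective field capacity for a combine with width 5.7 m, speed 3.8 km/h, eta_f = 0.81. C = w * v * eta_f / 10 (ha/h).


C = w * v * eta_f / 10
  = 5.7 * 3.8 * 0.81 / 10
  = 17.54 / 10
  = 1.75 ha/h


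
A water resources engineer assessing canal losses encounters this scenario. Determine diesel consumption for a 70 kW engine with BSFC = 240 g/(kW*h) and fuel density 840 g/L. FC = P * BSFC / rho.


FC = P * BSFC / rho_fuel
   = 70 * 240 / 840
   = 16800 / 840
   = 20 L/h


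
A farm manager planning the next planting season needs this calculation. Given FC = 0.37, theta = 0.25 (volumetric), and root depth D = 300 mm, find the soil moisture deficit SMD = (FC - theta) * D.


SMD = (FC - theta) * D
    = (0.37 - 0.25) * 300
    = 0.120 * 300
    = 36 mm


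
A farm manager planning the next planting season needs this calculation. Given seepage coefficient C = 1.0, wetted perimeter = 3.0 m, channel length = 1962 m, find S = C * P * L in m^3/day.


S = C * P * L
  = 1.0 * 3.0 * 1962
  = 5886 m^3/day


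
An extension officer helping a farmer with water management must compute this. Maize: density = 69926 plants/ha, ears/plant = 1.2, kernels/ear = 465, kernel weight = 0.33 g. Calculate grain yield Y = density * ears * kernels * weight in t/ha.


Y = density * ears * kernels * kw
  = 69926 * 1.2 * 465 * 0.33 g/ha
  = 12876173.64 g/ha
  = 12876.17 kg/ha = 12.88 t/ha


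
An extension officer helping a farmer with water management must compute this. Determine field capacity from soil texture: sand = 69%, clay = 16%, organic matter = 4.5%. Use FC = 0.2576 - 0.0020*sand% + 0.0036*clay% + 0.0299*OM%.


FC = 0.2576 - 0.0020*69 + 0.0036*16 + 0.0299*4.5
   = 0.2576 - 0.1380 + 0.0576 + 0.1346
   = 0.3118


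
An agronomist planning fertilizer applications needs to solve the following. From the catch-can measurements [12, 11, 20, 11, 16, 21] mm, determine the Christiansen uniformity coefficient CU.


xbar = 91 / 6 = 15.167
sum|xi - xbar| = 23
CU = 100 * (1 - 23 / (6 * 15.167))
   = 100 * (1 - 0.2527)
   = 74.73%


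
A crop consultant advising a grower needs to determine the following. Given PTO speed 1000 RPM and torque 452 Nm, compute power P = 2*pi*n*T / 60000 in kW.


P = 2*pi*n*T / 60000
  = 2*pi * 1000 * 452 / 60000
  = 2839999.76 / 60000
  = 47.33 kW


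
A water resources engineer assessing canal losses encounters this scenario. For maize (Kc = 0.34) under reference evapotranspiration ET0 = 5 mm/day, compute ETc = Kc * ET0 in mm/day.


ETc = Kc * ET0
    = 0.34 * 5
    = 1.70 mm/day


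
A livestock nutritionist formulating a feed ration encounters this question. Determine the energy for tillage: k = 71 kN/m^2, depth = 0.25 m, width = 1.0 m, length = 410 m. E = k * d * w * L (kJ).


E = k * d * w * L
  = 71 * 0.25 * 1.0 * 410
  = 7277.50 kJ


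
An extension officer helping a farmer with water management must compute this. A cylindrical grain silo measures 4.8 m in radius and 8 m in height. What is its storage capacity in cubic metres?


V = pi * r^2 * h
  = pi * 4.8^2 * 8
  = pi * 23.04 * 8
  = 579.06 m^3


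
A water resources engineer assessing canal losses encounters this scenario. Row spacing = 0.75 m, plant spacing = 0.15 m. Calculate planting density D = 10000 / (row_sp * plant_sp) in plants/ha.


D = 10000 / (row_sp * plant_sp)
  = 10000 / (0.75 * 0.15)
  = 10000 / 0.1125
  = 88888.89 plants/ha


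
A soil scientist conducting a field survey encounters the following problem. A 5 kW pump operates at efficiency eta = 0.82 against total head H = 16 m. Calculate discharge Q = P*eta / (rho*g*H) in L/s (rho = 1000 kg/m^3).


Q = (P * 1000 * eta) / (rho * g * H)
  = (5 * 1000 * 0.82) / (1000 * 9.81 * 16)
  = 4100 / 156960
  = 0.02612 m^3/s = 26.12 L/s


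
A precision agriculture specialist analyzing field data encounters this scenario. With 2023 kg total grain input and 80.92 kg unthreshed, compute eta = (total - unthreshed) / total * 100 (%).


eta = (total - unthreshed) / total * 100
    = (2023 - 80.92) / 2023 * 100
    = 1942.08 / 2023 * 100
    = 96%


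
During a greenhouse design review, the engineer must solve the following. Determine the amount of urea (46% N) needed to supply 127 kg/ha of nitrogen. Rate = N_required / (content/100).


Rate = N_required / (N_content / 100)
     = 127 / (46 / 100)
     = 127 / 0.46
     = 276.09 kg/ha


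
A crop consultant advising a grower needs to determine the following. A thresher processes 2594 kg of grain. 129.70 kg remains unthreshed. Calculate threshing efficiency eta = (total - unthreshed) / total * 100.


eta = (total - unthreshed) / total * 100
    = (2594 - 129.70) / 2594 * 100
    = 2464.30 / 2594 * 100
    = 95%


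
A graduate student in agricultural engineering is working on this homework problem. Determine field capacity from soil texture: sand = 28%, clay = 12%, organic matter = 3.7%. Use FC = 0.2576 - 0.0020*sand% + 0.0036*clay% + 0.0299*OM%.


FC = 0.2576 - 0.0020*28 + 0.0036*12 + 0.0299*3.7
   = 0.2576 - 0.0560 + 0.0432 + 0.1106
   = 0.3554


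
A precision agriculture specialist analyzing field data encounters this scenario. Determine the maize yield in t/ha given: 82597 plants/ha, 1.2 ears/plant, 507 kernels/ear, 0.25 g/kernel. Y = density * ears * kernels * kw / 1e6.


Y = density * ears * kernels * kw
  = 82597 * 1.2 * 507 * 0.25 g/ha
  = 12563003.70 g/ha
  = 12563.00 kg/ha = 12.56 t/ha


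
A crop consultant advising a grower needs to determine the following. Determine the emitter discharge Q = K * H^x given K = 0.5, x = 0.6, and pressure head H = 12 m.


Q = K * H^x
  = 0.5 * 12^0.6
  = 0.5 * 4.4413
  = 2.22 L/h


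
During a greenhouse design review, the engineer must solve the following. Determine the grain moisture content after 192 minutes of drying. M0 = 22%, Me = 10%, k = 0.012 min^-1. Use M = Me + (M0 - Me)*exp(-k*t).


M = Me + (M0 - Me) * e^(-k*t)
  = 10 + (22 - 10) * e^(-0.012*192)
  = 10 + 12 * e^(-2.304)
  = 10 + 12 * 0.09986
  = 10 + 1.1983
  = 11.20%


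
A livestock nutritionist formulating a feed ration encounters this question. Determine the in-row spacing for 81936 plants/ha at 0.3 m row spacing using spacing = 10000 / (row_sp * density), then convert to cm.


spacing = 10000 / (row_sp * density)
        = 10000 / (0.3 * 81936)
        = 10000 / 24580.80
        = 0.40682 m = 40.68 cm


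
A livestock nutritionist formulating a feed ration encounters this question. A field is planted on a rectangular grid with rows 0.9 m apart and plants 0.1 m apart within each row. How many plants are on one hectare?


D = 10000 / (row_sp * plant_sp)
  = 10000 / (0.9 * 0.1)
  = 10000 / 0.0900
  = 111111.11 plants/ha


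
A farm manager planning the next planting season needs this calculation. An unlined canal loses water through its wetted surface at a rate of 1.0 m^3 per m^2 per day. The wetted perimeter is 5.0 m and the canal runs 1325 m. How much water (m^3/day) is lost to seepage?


S = C * P * L
  = 1.0 * 5.0 * 1325
  = 6625 m^3/day


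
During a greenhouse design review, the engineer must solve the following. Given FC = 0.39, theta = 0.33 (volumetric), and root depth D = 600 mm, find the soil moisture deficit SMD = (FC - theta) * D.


SMD = (FC - theta) * D
    = (0.39 - 0.33) * 600
    = 0.060 * 600
    = 36 mm


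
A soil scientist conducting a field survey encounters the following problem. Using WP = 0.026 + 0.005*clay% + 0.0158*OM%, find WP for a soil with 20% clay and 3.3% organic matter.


WP = 0.026 + 0.005*20 + 0.0158*3.3
   = 0.026 + 0.1000 + 0.0521
   = 0.1781


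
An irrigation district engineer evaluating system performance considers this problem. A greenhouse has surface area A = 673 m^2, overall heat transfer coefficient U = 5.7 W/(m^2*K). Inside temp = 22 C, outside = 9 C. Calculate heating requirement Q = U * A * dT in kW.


dT = 22 - (9) = 13 K
Q = U * A * dT
  = 5.7 * 673 * 13
  = 49869.30 W = 49.87 kW


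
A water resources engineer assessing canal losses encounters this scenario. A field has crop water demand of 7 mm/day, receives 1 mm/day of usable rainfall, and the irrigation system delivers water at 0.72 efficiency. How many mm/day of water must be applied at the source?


IWR = (ETc - Pe) / Ea
    = (7 - 1) / 0.72
    = 6 / 0.72
    = 8.33 mm/day


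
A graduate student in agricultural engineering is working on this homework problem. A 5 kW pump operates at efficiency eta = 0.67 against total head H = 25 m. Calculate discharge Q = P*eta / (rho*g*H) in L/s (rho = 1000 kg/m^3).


Q = (P * 1000 * eta) / (rho * g * H)
  = (5 * 1000 * 0.67) / (1000 * 9.81 * 25)
  = 3350 / 245250
  = 0.01366 m^3/s = 13.66 L/s


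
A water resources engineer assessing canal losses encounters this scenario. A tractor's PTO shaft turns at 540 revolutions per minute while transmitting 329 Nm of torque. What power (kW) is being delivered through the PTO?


P = 2*pi*n*T / 60000
  = 2*pi * 540 * 329 / 60000
  = 1116270.70 / 60000
  = 18.60 kW


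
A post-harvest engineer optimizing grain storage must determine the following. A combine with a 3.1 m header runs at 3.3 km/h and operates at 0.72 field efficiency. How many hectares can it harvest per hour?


C = w * v * eta_f / 10
  = 3.1 * 3.3 * 0.72 / 10
  = 7.37 / 10
  = 0.74 ha/h


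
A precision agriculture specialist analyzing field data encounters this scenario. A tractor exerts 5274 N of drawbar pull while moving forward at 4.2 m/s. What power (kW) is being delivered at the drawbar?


P = F * v / 1000
  = 5274 * 4.2 / 1000
  = 22150.80 / 1000
  = 22.15 kW


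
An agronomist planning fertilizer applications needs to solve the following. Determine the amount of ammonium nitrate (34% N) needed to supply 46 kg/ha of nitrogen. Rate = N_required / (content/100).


Rate = N_required / (N_content / 100)
     = 46 / (34 / 100)
     = 46 / 0.34
     = 135.29 kg/ha


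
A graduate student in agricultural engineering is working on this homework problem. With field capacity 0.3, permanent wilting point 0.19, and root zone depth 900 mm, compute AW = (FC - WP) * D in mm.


AW = (FC - WP) * D
   = (0.3 - 0.19) * 900
   = 0.11 * 900
   = 99 mm


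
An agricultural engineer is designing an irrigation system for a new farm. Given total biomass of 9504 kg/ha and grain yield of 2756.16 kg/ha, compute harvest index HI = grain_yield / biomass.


HI = grain_yield / biomass
   = 2756.16 / 9504
   = 0.29


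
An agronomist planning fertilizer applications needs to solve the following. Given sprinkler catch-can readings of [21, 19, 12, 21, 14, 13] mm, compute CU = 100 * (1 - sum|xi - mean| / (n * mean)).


xbar = 100 / 6 = 16.667
sum|xi - xbar| = 22
CU = 100 * (1 - 22 / (6 * 16.667))
   = 100 * (1 - 0.2200)
   = 78%


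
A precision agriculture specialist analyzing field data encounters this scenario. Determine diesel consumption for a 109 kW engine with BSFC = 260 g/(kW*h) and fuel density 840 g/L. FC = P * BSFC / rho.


FC = P * BSFC / rho_fuel
   = 109 * 260 / 840
   = 28340 / 840
   = 33.74 L/h


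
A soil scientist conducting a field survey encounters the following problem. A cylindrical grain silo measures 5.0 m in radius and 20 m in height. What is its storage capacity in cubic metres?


V = pi * r^2 * h
  = pi * 5.0^2 * 20
  = pi * 25 * 20
  = 1570.80 m^3


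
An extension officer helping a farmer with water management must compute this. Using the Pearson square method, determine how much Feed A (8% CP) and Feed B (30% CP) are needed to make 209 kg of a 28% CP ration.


parts_A = CP_b - target = 30 - 28 = 2
parts_B = target - CP_a = 28 - 8 = 20
total_parts = 2 + 20 = 22
Feed A = 209 * 2 / 22 = 19 kg
Feed B = 209 * 20 / 22 = 190 kg

19 kg


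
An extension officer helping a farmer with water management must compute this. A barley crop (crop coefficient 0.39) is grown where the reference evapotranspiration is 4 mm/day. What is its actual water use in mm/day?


ETc = Kc * ET0
    = 0.39 * 4
    = 1.56 mm/day


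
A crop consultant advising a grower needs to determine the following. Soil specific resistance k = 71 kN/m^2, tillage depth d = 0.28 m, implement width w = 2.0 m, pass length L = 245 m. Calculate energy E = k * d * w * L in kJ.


E = k * d * w * L
  = 71 * 0.28 * 2.0 * 245
  = 9741.20 kJ


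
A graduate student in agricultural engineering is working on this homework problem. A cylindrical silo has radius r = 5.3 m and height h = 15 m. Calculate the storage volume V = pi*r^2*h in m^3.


V = pi * r^2 * h
  = pi * 5.3^2 * 15
  = pi * 28.09 * 15
  = 1323.71 m^3


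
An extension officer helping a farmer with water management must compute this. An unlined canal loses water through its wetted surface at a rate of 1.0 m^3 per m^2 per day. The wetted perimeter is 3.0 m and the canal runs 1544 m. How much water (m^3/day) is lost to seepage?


S = C * P * L
  = 1.0 * 3.0 * 1544
  = 4632 m^3/day


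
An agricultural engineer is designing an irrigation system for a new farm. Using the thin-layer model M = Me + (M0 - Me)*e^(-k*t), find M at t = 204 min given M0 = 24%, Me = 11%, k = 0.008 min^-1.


M = Me + (M0 - Me) * e^(-k*t)
  = 11 + (24 - 11) * e^(-0.008*204)
  = 11 + 13 * e^(-1.632)
  = 11 + 13 * 0.19554
  = 11 + 2.5420
  = 13.54%


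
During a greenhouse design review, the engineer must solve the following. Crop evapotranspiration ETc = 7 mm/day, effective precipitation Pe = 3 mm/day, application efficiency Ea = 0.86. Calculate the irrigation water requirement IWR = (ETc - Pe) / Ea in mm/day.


IWR = (ETc - Pe) / Ea
    = (7 - 3) / 0.86
    = 4 / 0.86
    = 4.65 mm/day


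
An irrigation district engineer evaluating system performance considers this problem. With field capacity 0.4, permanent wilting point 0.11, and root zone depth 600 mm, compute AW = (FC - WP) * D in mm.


AW = (FC - WP) * D
   = (0.4 - 0.11) * 600
   = 0.29 * 600
   = 174 mm


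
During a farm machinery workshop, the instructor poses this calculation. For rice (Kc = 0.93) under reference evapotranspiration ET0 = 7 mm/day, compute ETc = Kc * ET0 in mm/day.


ETc = Kc * ET0
    = 0.93 * 7
    = 6.51 mm/day


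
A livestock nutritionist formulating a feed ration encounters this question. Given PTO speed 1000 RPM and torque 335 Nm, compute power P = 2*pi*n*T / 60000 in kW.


P = 2*pi*n*T / 60000
  = 2*pi * 1000 * 335 / 60000
  = 2104867.08 / 60000
  = 35.08 kW


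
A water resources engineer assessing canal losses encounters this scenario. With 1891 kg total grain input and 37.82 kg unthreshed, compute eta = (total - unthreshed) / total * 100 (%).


eta = (total - unthreshed) / total * 100
    = (1891 - 37.82) / 1891 * 100
    = 1853.18 / 1891 * 100
    = 98%


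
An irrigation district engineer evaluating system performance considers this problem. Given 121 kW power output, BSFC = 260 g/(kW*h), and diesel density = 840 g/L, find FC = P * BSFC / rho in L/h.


FC = P * BSFC / rho_fuel
   = 121 * 260 / 840
   = 31460 / 840
   = 37.45 L/h


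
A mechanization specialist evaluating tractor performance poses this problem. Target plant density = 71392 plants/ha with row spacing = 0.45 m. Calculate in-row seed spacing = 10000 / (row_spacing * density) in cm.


spacing = 10000 / (row_sp * density)
        = 10000 / (0.45 * 71392)
        = 10000 / 32126.40
        = 0.31127 m = 31.13 cm


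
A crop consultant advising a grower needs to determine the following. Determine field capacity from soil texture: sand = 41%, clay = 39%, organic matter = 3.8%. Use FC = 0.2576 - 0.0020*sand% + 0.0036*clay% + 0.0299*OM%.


FC = 0.2576 - 0.0020*41 + 0.0036*39 + 0.0299*3.8
   = 0.2576 - 0.0820 + 0.1404 + 0.1136
   = 0.4296


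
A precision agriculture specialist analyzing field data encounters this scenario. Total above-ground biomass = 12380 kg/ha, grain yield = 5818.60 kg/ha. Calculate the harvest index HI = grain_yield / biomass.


HI = grain_yield / biomass
   = 5818.60 / 12380
   = 0.47


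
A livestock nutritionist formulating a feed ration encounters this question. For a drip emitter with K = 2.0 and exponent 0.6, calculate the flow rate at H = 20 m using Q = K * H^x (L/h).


Q = K * H^x
  = 2.0 * 20^0.6
  = 2.0 * 6.0342
  = 12.07 L/h


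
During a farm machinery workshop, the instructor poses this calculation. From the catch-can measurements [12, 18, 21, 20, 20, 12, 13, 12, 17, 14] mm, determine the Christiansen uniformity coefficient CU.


xbar = 159 / 10 = 15.900
sum|xi - xbar| = 33
CU = 100 * (1 - 33 / (10 * 15.900))
   = 100 * (1 - 0.2075)
   = 79.25%


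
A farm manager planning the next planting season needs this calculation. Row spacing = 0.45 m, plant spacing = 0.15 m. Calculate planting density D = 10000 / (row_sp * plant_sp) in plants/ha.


D = 10000 / (row_sp * plant_sp)
  = 10000 / (0.45 * 0.15)
  = 10000 / 0.0675
  = 148148.15 plants/ha


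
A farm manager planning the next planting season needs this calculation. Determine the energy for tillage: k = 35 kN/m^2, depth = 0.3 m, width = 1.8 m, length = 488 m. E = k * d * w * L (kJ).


E = k * d * w * L
  = 35 * 0.3 * 1.8 * 488
  = 9223.20 kJ


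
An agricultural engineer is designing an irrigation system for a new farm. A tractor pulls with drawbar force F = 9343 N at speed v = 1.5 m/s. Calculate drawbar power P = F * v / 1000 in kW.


P = F * v / 1000
  = 9343 * 1.5 / 1000
  = 14014.50 / 1000
  = 14.01 kW


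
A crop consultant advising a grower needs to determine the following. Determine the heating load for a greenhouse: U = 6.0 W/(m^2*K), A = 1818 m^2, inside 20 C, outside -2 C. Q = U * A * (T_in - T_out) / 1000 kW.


dT = 20 - (-2) = 22 K
Q = U * A * dT
  = 6.0 * 1818 * 22
  = 239976 W = 239.98 kW


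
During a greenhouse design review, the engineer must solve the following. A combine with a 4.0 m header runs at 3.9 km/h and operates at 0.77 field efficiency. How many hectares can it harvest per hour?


C = w * v * eta_f / 10
  = 4.0 * 3.9 * 0.77 / 10
  = 12.01 / 10
  = 1.20 ha/h


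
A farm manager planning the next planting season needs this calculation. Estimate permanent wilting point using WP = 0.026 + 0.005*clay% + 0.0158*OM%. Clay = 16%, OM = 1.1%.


WP = 0.026 + 0.005*16 + 0.0158*1.1
   = 0.026 + 0.0800 + 0.0174
   = 0.1234


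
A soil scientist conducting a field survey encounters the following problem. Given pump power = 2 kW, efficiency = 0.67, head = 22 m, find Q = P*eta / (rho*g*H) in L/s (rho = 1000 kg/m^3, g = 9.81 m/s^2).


Q = (P * 1000 * eta) / (rho * g * H)
  = (2 * 1000 * 0.67) / (1000 * 9.81 * 22)
  = 1340 / 215820
  = 0.00621 m^3/s = 6.21 L/s


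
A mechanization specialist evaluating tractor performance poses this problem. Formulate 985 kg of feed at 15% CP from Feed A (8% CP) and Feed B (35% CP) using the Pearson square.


parts_A = CP_b - target = 35 - 15 = 20
parts_B = target - CP_a = 15 - 8 = 7
total_parts = 20 + 7 = 27
Feed A = 985 * 20 / 27 = 729.63 kg
Feed B = 985 * 7 / 27 = 255.37 kg

729.63 kg


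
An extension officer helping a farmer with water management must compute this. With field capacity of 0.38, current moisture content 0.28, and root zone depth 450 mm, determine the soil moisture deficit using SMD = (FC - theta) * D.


SMD = (FC - theta) * D
    = (0.38 - 0.28) * 450
    = 0.100 * 450
    = 45 mm


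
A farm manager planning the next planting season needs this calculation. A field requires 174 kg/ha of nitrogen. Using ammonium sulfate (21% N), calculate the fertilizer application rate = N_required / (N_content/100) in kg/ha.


Rate = N_required / (N_content / 100)
     = 174 / (21 / 100)
     = 174 / 0.21
     = 828.57 kg/ha


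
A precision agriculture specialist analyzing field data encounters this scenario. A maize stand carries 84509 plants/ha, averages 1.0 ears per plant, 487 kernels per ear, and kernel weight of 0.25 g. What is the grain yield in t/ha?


Y = density * ears * kernels * kw
  = 84509 * 1.0 * 487 * 0.25 g/ha
  = 10288970.75 g/ha
  = 10288.97 kg/ha = 10.29 t/ha


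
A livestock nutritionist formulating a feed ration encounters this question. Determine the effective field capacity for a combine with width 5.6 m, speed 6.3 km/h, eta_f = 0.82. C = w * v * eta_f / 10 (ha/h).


C = w * v * eta_f / 10
  = 5.6 * 6.3 * 0.82 / 10
  = 28.93 / 10
  = 2.89 ha/h


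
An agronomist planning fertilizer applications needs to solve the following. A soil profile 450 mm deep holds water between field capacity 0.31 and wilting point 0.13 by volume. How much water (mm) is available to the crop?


AW = (FC - WP) * D
   = (0.31 - 0.13) * 450
   = 0.18 * 450
   = 81 mm


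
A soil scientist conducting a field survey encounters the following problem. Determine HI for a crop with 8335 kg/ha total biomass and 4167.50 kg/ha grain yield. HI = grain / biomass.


HI = grain_yield / biomass
   = 4167.50 / 8335
   = 0.50


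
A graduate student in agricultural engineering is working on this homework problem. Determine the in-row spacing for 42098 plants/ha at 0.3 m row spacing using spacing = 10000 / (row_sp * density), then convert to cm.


spacing = 10000 / (row_sp * density)
        = 10000 / (0.3 * 42098)
        = 10000 / 12629.40
        = 0.79180 m = 79.18 cm


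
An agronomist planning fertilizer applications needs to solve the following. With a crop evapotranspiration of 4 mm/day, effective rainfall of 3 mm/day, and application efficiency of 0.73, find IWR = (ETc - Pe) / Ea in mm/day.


IWR = (ETc - Pe) / Ea
    = (4 - 3) / 0.73
    = 1 / 0.73
    = 1.37 mm/day
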